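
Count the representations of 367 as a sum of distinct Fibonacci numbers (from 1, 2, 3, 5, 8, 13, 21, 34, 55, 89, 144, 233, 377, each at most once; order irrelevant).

367 = 233+89+34+8+3 = 233+89+34+8+2+1 = 233+89+21+13+8+3 = 233+89+34+5+3+2+1 = … (8 more), for 12 in all.

12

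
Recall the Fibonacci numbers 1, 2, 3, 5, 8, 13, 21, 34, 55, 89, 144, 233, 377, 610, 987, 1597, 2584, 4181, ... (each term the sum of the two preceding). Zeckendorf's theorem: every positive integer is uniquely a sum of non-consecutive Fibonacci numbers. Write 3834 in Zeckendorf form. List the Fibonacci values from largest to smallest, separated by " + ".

2584 + 987 + 233 + 21 + 8 + 1

Greedy algorithm:
take 2584 (≤ 3834); 3834 − 2584 = 1250
take 987 (≤ 1250); 1250 − 987 = 263
take 233 (≤ 263); 263 − 233 = 30
take 21 (≤ 30); 30 − 21 = 9
take 8 (≤ 9); 9 − 8 = 1
take 1 (≤ 1); 1 − 1 = 0
So 3834 = 2584 + 987 + 233 + 21 + 8 + 1, with no two terms consecutive in the sequence.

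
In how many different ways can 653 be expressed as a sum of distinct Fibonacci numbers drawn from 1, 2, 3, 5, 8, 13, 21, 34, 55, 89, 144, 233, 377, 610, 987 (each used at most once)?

653 = 610+34+8+1 = 610+34+5+3+1 = 610+21+13+8+1 = 377+233+34+8+1 = 610+21+13+5+3+1 = … (9 more), for 14 in all.

14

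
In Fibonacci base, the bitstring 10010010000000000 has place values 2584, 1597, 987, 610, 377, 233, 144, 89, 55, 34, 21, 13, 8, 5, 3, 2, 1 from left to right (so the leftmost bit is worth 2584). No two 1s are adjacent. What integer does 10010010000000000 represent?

3338

Summing the place values of the 1 bits: 2584 + 610 + 144 = 3338.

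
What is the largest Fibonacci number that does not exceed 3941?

2584 ≤ 3941 < 4181, so the largest Fibonacci number not exceeding 3941 is 2584.

2584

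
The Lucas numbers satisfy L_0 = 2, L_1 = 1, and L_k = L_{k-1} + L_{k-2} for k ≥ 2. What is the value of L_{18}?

Iterating the recurrence up to L_{12} = 322 and L_{11} = 199:
L_{13} = L_{12} + L_{11} = 322 + 199 = 521
L_{14} = L_{13} + L_{12} = 521 + 322 = 843
L_{15} = L_{14} + L_{13} = 843 + 521 = 1364
L_{16} = L_{15} + L_{14} = 1364 + 843 = 2207
L_{17} = L_{16} + L_{15} = 2207 + 1364 = 3571
L_{18} = L_{17} + L_{16} = 3571 + 2207 = 5778

5778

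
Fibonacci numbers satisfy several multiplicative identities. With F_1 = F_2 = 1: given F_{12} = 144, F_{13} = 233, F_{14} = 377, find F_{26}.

121393

By the addition formula F_{m+n} = F_m F_{n+1} + F_{m−1} F_n with m=14, n=12: F_{26} = 377·233 + 233·144 = 87841 + 33552 = 121393.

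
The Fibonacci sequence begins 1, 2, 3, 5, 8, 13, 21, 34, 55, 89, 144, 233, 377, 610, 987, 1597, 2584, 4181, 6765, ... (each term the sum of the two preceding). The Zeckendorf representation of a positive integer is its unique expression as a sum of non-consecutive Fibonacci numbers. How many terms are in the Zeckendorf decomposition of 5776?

8

5776: greatest Fibonacci not exceeding it is 4181, leaving 1595
1595: greatest Fibonacci not exceeding it is 987, leaving 608
608: greatest Fibonacci not exceeding it is 377, leaving 231
231: greatest Fibonacci not exceeding it is 144, leaving 87
87: greatest Fibonacci not exceeding it is 55, leaving 32
32: greatest Fibonacci not exceeding it is 21, leaving 11
11: greatest Fibonacci not exceeding it is 8, leaving 3
3: greatest Fibonacci not exceeding it is 3, leaving 0
5776 = 4181 + 987 + 377 + 144 + 55 + 21 + 8 + 3, which has 8 terms.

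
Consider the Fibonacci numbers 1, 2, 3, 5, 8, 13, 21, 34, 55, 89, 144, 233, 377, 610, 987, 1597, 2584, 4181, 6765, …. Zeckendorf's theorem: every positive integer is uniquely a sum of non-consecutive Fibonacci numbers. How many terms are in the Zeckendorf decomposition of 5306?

6

4181 ≤ 5306 < 6765, so take 4181; remainder 1125
987 ≤ 1125 < 1597, so take 987; remainder 138
89 ≤ 138 < 144, so take 89; remainder 49
34 ≤ 49 < 55, so take 34; remainder 15
13 ≤ 15 < 21, so take 13; remainder 2
2 ≤ 2 < 3, so take 2; remainder 0
5306 = 4181 + 987 + 89 + 34 + 13 + 2, which has 6 terms.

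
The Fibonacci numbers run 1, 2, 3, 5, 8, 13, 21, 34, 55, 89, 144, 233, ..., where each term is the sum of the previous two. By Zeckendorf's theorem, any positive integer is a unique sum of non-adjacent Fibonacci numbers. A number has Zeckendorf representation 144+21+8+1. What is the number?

144+21+8+1 = 174.

174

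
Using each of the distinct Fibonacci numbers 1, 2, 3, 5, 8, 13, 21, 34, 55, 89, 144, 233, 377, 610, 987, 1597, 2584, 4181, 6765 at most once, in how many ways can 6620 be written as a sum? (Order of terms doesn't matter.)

4

Starting from the Zeckendorf form and repeatedly splitting a term F_k into F_{k−1} + F_{k−2} (when neither is already used) reaches every representation.
6620 = 4181+1597+610+144+55+21+8+3+1 = 4181+1597+377+233+144+55+21+8+3+1 = 4181+987+610+377+233+144+55+21+8+3+1 = … (1 more), for 4 in all.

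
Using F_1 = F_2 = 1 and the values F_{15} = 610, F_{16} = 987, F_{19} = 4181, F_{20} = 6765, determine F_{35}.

By the addition formula F_{m+n} = F_m F_{n+1} + F_{m−1} F_n with m=20, n=15: F_{35} = 6765·987 + 4181·610 = 6677055 + 2550410 = 9227465.

9227465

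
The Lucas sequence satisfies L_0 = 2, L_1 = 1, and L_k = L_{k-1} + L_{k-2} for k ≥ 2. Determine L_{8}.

Iterating the recurrence up to L_{3} = 4 and L_{2} = 3:
L_{4} = L_{3} + L_{2} = 4 + 3 = 7
L_{5} = L_{4} + L_{3} = 7 + 4 = 11
L_{6} = L_{5} + L_{4} = 11 + 7 = 18
L_{7} = L_{6} + L_{5} = 18 + 11 = 29
L_{8} = L_{7} + L_{6} = 29 + 18 = 47

47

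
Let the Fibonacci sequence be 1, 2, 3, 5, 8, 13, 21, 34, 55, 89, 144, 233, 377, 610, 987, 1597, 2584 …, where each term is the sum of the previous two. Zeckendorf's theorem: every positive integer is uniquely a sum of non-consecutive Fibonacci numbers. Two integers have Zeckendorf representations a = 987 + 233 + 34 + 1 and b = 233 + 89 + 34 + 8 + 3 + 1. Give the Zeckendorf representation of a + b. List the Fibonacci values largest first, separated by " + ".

The two numbers are 1255 and 368, so their sum is 1623.
Greedily peel off the largest Fibonacci term at each step:
1597 ≤ 1623 < 2584, so take 1597; remainder 26
21 ≤ 26 < 34, so take 21; remainder 5
5 ≤ 5 < 8, so take 5; remainder 0

1597 + 21 + 5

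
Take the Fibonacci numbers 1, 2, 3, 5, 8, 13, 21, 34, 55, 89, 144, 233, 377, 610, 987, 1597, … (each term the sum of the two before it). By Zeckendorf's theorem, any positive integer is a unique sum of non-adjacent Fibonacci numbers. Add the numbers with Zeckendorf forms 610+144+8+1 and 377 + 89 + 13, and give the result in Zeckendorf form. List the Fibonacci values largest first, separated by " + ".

The two numbers are 763 and 479, so their sum is 1242.
Greedily peel off the largest Fibonacci term at each step:
1242: greatest Fibonacci not exceeding it is 987, leaving 255
255: greatest Fibonacci not exceeding it is 233, leaving 22
22: greatest Fibonacci not exceeding it is 21, leaving 1
1: greatest Fibonacci not exceeding it is 1, leaving 0

987 + 233 + 21 + 1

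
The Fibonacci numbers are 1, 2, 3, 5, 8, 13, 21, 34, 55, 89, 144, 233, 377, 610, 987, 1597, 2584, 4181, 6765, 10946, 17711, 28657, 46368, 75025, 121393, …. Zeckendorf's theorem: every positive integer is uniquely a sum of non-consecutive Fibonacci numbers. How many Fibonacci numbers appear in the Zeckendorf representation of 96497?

9

96497 − 75025 = 21472
21472 − 17711 = 3761
3761 − 2584 = 1177
1177 − 987 = 190
190 − 144 = 46
46 − 34 = 12
12 − 8 = 4
4 − 3 = 1
1 − 1 = 0
96497 = 75025 + 17711 + 2584 + 987 + 144 + 34 + 8 + 3 + 1, which has 9 terms.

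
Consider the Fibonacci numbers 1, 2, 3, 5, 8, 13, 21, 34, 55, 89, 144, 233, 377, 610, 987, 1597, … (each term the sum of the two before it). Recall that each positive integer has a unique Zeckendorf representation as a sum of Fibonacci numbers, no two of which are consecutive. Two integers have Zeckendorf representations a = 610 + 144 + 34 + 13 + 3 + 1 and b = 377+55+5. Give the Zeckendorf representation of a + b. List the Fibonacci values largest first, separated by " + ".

987 + 233 + 21 + 1

The two numbers are 805 and 437, so their sum is 1242.
subtract 987 from 1242: 255 remains
subtract 233 from 255: 22 remains
subtract 21 from 22: 1 remains
subtract 1 from 1: 0 remains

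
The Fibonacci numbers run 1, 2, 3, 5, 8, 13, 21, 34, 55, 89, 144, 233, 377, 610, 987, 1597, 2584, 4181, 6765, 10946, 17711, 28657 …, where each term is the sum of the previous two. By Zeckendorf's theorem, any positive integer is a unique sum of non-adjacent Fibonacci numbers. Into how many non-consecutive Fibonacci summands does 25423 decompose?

7

Greedily peel off the largest Fibonacci term at each step:
take 17711 (≤ 25423); 25423 − 17711 = 7712
take 6765 (≤ 7712); 7712 − 6765 = 947
take 610 (≤ 947); 947 − 610 = 337
take 233 (≤ 337); 337 − 233 = 104
take 89 (≤ 104); 104 − 89 = 15
take 13 (≤ 15); 15 − 13 = 2
take 2 (≤ 2); 2 − 2 = 0
25423 = 17711 + 6765 + 610 + 233 + 89 + 13 + 2, which has 7 terms.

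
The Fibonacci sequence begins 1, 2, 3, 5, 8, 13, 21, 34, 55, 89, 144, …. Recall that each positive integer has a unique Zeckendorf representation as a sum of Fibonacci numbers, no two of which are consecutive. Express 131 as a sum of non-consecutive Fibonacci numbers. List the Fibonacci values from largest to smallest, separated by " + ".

89 + 34 + 8

Greedily peel off the largest Fibonacci term at each step:
131: greatest Fibonacci not exceeding it is 89, leaving 42
42: greatest Fibonacci not exceeding it is 34, leaving 8
8: greatest Fibonacci not exceeding it is 8, leaving 0
So 131 = 89 + 34 + 8, with no two terms consecutive in the sequence.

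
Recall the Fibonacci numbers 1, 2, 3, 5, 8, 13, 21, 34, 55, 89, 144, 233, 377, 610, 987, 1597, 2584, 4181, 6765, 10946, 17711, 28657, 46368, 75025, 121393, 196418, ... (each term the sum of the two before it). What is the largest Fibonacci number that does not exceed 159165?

121393

121393 ≤ 159165 < 196418, so the largest Fibonacci number not exceeding 159165 is 121393.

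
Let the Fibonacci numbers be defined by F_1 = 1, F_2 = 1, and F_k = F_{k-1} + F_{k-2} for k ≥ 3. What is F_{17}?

1597

Iterating the recurrence up to F_{12} = 144 and F_{11} = 89:
F_{13} = F_{12} + F_{11} = 144 + 89 = 233
F_{14} = F_{13} + F_{12} = 233 + 144 = 377
F_{15} = F_{14} + F_{13} = 377 + 233 = 610
F_{16} = F_{15} + F_{14} = 610 + 377 = 987
F_{17} = F_{16} + F_{15} = 987 + 610 = 1597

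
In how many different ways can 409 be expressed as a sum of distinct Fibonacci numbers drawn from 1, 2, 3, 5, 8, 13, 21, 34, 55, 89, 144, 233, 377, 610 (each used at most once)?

13

Each representation comes from the Zeckendorf form by replacing some F_k with F_{k−1} + F_{k−2} where possible.
409 = 377+21+8+3 = 377+21+8+2+1 = 233+144+21+8+3 = … (10 more), for 13 in all.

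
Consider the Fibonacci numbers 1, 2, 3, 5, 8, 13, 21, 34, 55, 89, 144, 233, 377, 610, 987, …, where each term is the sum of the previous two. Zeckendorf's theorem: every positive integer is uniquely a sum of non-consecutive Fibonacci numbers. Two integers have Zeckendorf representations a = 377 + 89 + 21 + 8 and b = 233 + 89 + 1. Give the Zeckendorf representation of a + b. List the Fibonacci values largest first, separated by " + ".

The two numbers are 495 and 323, so their sum is 818.
610 ≤ 818 < 987, so take 610; remainder 208
144 ≤ 208 < 233, so take 144; remainder 64
55 ≤ 64 < 89, so take 55; remainder 9
8 ≤ 9 < 13, so take 8; remainder 1
1 ≤ 1 < 2, so take 1; remainder 0

610 + 144 + 55 + 8 + 1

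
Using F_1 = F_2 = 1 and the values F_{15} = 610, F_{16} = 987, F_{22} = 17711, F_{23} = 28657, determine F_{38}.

39088169

By the addition formula F_{m+n} = F_m F_{n+1} + F_{m−1} F_n with m=16, n=22: F_{38} = 987·28657 + 610·17711 = 28284459 + 10803710 = 39088169.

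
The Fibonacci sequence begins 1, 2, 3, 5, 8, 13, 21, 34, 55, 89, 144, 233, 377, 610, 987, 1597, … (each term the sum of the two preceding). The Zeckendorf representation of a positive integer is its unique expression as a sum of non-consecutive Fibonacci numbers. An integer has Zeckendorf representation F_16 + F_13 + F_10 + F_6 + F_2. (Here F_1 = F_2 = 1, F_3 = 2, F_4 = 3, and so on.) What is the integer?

1284

F_16 + F_13 + F_10 + F_6 + F_2 = 987 + 233 + 55 + 8 + 1 = 1284.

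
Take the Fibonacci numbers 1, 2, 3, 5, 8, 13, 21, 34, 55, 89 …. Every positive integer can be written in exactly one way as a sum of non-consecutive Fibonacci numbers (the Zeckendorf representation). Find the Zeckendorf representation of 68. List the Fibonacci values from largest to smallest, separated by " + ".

55 + 13

take 55 (≤ 68); 68 − 55 = 13
take 13 (≤ 13); 13 − 13 = 0
So 68 = 55 + 13, with no two terms consecutive in the sequence.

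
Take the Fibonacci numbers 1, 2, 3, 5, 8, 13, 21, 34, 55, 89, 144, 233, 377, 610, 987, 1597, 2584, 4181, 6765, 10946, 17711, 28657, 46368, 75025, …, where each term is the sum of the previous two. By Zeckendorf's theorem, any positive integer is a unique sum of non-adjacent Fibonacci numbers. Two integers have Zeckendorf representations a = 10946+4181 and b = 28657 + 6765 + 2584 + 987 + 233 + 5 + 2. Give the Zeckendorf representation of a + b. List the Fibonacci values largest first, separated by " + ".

The two numbers are 15127 and 39233, so their sum is 54360.
Greedy algorithm:
take 46368 (≤ 54360); 54360 − 46368 = 7992
take 6765 (≤ 7992); 7992 − 6765 = 1227
take 987 (≤ 1227); 1227 − 987 = 240
take 233 (≤ 240); 240 − 233 = 7
take 5 (≤ 7); 7 − 5 = 2
take 2 (≤ 2); 2 − 2 = 0

46368 + 6765 + 987 + 233 + 5 + 2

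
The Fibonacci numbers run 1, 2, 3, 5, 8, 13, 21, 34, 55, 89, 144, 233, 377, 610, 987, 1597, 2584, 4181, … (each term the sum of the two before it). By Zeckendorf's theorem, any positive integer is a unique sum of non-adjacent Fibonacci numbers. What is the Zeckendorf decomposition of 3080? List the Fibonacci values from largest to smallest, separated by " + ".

2584 + 377 + 89 + 21 + 8 + 1

3080 − 2584 = 496
496 − 377 = 119
119 − 89 = 30
30 − 21 = 9
9 − 8 = 1
1 − 1 = 0
So 3080 = 2584 + 377 + 89 + 21 + 8 + 1, with no two terms consecutive in the sequence.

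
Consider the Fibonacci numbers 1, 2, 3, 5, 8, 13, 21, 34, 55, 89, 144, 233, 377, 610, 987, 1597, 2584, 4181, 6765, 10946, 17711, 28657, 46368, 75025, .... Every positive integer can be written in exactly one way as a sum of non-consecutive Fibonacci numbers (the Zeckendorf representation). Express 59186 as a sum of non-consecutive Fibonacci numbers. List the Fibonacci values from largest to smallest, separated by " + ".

46368 + 10946 + 1597 + 233 + 34 + 8

subtract 46368 from 59186: 12818 remains
subtract 10946 from 12818: 1872 remains
subtract 1597 from 1872: 275 remains
subtract 233 from 275: 42 remains
subtract 34 from 42: 8 remains
subtract 8 from 8: 0 remains
So 59186 = 46368 + 10946 + 1597 + 233 + 34 + 8, with no two terms consecutive in the sequence.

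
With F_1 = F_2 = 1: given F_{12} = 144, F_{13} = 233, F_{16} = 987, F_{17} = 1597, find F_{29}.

514229

By the addition formula F_{m+n} = F_m F_{n+1} + F_{m−1} F_n with m=13, n=16: F_{29} = 233·1597 + 144·987 = 372101 + 142128 = 514229.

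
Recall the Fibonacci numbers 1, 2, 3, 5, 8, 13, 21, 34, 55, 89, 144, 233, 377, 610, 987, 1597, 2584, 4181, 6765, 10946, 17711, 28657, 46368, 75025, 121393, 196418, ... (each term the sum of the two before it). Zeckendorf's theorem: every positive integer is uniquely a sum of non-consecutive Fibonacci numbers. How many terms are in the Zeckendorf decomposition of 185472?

Greedy algorithm:
185472 − 121393 = 64079
64079 − 46368 = 17711
17711 − 17711 = 0
185472 = 121393 + 46368 + 17711, which has 3 terms.

3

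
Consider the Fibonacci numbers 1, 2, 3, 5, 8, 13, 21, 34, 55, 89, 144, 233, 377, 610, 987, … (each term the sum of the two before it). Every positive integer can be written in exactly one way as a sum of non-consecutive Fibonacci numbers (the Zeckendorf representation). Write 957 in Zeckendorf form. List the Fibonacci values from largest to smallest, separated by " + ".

957 − 610 = 347
347 − 233 = 114
114 − 89 = 25
25 − 21 = 4
4 − 3 = 1
1 − 1 = 0
So 957 = 610 + 233 + 89 + 21 + 3 + 1, with no two terms consecutive in the sequence.

610 + 233 + 89 + 21 + 3 + 1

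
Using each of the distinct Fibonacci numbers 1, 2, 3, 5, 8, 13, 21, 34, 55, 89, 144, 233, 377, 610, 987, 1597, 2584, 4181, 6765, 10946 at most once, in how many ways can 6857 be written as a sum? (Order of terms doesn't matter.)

40

6857 = 6765+89+3 = 6765+89+2+1 = 6765+55+34+3 = 4181+2584+89+3 = … (36 more), for 40 in all.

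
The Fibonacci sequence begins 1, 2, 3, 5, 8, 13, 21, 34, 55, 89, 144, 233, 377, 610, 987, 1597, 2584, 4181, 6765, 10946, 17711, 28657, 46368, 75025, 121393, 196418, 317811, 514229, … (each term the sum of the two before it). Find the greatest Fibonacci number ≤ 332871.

317811 ≤ 332871 < 514229, so the largest Fibonacci number not exceeding 332871 is 317811.

317811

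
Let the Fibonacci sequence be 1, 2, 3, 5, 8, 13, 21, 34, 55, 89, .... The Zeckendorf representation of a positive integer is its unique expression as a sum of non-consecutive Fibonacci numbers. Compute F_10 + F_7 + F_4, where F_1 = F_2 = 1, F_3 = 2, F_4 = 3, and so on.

71

F_10 + F_7 + F_4 = 55 + 13 + 3 = 71.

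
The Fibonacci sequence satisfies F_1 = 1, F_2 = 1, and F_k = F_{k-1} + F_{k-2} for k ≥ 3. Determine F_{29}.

Iterating the recurrence up to F_{22} = 17711 and F_{21} = 10946:
F_{23} = F_{22} + F_{21} = 17711 + 10946 = 28657
F_{24} = F_{23} + F_{22} = 28657 + 17711 = 46368
F_{25} = F_{24} + F_{23} = 46368 + 28657 = 75025
F_{26} = F_{25} + F_{24} = 75025 + 46368 = 121393
F_{27} = F_{26} + F_{25} = 121393 + 75025 = 196418
F_{28} = F_{27} + F_{26} = 196418 + 121393 = 317811
F_{29} = F_{28} + F_{27} = 317811 + 196418 = 514229

514229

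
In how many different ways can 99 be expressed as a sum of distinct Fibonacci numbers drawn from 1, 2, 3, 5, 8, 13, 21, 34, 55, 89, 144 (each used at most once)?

Each representation comes from the Zeckendorf form by replacing some F_k with F_{k−1} + F_{k−2} where possible.
99 = 89+8+2 = 89+5+3+2 = 55+34+8+2 = … (3 more), for 6 in all.

6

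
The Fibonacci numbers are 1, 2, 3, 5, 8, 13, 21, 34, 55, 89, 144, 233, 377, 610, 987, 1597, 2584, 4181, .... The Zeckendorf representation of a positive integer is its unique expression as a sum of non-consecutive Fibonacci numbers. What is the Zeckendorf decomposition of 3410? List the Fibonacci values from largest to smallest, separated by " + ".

Repeatedly subtract the largest Fibonacci number that fits:
subtract 2584 from 3410: 826 remains
subtract 610 from 826: 216 remains
subtract 144 from 216: 72 remains
subtract 55 from 72: 17 remains
subtract 13 from 17: 4 remains
subtract 3 from 4: 1 remains
subtract 1 from 1: 0 remains
So 3410 = 2584 + 610 + 144 + 55 + 13 + 3 + 1, with no two terms consecutive in the sequence.

2584 + 610 + 144 + 55 + 13 + 3 + 1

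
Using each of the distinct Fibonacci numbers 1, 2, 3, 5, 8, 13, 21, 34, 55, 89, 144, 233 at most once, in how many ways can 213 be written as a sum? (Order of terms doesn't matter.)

9

213 = 144+55+13+1 = 144+55+8+5+1 = 144+34+21+13+1 = 144+55+8+3+2+1 = … (5 more), for 9 in all.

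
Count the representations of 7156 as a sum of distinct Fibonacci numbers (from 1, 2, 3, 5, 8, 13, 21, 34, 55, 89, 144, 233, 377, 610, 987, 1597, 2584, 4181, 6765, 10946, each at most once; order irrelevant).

7156 = 6765+377+13+1 = 6765+377+8+5+1 = 6765+233+144+13+1 = … (42 more), for 45 in all.

45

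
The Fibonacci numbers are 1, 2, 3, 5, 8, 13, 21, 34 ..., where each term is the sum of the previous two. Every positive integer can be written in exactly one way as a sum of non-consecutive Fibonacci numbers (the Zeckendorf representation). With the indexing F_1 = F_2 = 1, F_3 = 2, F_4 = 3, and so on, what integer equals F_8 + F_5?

F_8 + F_5 = 21 + 5 = 26.

26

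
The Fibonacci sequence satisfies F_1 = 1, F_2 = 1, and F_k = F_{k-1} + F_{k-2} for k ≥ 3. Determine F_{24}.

46368

Iterating the recurrence up to F_{16} = 987 and F_{15} = 610:
F_{17} = F_{16} + F_{15} = 987 + 610 = 1597
F_{18} = F_{17} + F_{16} = 1597 + 987 = 2584
F_{19} = F_{18} + F_{17} = 2584 + 1597 = 4181
F_{20} = F_{19} + F_{18} = 4181 + 2584 = 6765
F_{21} = F_{20} + F_{19} = 6765 + 4181 = 10946
F_{22} = F_{21} + F_{20} = 10946 + 6765 = 17711
F_{23} = F_{22} + F_{21} = 17711 + 10946 = 28657
F_{24} = F_{23} + F_{22} = 28657 + 17711 = 46368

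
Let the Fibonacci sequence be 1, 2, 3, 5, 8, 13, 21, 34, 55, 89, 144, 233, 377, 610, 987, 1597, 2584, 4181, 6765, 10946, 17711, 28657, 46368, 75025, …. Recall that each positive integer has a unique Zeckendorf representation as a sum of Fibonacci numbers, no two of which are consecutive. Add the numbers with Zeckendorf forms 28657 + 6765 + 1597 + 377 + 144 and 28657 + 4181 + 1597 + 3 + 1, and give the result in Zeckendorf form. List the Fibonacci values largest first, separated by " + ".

46368 + 17711 + 6765 + 987 + 144 + 3 + 1

The two numbers are 37540 and 34439, so their sum is 71979.
Greedily peel off the largest Fibonacci term at each step:
71979: greatest Fibonacci not exceeding it is 46368, leaving 25611
25611: greatest Fibonacci not exceeding it is 17711, leaving 7900
7900: greatest Fibonacci not exceeding it is 6765, leaving 1135
1135: greatest Fibonacci not exceeding it is 987, leaving 148
148: greatest Fibonacci not exceeding it is 144, leaving 4
4: greatest Fibonacci not exceeding it is 3, leaving 1
1: greatest Fibonacci not exceeding it is 1, leaving 0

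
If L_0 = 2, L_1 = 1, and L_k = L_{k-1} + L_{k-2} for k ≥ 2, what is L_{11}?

199

Iterating the recurrence up to L_{6} = 18 and L_{5} = 11:
L_{7} = L_{6} + L_{5} = 18 + 11 = 29
L_{8} = L_{7} + L_{6} = 29 + 18 = 47
L_{9} = L_{8} + L_{7} = 47 + 29 = 76
L_{10} = L_{9} + L_{8} = 76 + 47 = 123
L_{11} = L_{10} + L_{9} = 123 + 76 = 199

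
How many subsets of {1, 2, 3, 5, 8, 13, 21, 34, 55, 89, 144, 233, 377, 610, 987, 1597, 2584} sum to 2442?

Starting from the Zeckendorf form and repeatedly splitting a term F_k into F_{k−1} + F_{k−2} (when neither is already used) reaches every representation.
2442 = 1597+610+233+2 = 1597+610+144+89+2 = 1597+610+144+55+34+2 = 1597+377+233+144+89+2 = 1597+610+144+55+21+13+2 = … (8 more), for 13 in all.

13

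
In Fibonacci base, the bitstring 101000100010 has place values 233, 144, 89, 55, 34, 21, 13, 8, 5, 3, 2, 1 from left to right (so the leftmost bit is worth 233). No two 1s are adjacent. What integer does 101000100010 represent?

337

Summing the place values of the 1 bits: 233 + 89 + 13 + 2 = 337.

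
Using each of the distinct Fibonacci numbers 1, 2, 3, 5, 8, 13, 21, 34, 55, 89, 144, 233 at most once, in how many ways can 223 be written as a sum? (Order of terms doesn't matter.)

Each representation comes from the Zeckendorf form by replacing some F_k with F_{k−1} + F_{k−2} where possible.
223 = 144+55+21+3 = 144+55+21+2+1 = 144+55+13+8+3 = … (8 more), for 11 in all.

11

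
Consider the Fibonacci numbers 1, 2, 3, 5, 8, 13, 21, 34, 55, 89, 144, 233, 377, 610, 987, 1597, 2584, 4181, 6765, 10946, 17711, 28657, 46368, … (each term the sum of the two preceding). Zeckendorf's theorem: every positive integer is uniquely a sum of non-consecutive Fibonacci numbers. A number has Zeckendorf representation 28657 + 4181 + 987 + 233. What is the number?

28657 + 4181 + 987 + 233 = 34058.

34058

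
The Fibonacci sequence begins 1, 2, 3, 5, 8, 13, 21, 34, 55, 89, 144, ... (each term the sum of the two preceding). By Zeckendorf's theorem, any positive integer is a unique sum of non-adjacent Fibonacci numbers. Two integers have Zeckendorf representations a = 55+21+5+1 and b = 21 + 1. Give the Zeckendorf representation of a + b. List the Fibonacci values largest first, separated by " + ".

The two numbers are 82 and 22, so their sum is 104.
subtract 89 from 104: 15 remains
subtract 13 from 15: 2 remains
subtract 2 from 2: 0 remains

89 + 13 + 2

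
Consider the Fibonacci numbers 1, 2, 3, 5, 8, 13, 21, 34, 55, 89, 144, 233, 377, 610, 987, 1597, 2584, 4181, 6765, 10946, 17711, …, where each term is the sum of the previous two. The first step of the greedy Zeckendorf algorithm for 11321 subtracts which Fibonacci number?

10946

10946 ≤ 11321 < 17711, so the largest Fibonacci number not exceeding 11321 is 10946.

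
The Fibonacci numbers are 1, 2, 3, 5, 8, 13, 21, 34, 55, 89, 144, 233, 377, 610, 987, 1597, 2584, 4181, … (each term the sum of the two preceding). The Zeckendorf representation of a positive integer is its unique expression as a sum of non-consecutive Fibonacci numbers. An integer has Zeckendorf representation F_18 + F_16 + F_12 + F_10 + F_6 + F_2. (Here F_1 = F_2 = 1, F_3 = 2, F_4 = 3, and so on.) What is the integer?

3779

F_18 + F_16 + F_12 + F_10 + F_6 + F_2 = 2584 + 987 + 144 + 55 + 8 + 1 = 3779.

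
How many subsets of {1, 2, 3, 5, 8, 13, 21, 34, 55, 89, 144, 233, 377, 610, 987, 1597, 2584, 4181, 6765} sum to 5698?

34

Starting from the Zeckendorf form and repeatedly splitting a term F_k into F_{k−1} + F_{k−2} (when neither is already used) reaches every representation.
5698 = 4181+987+377+144+8+1 = 4181+987+377+144+5+3+1 = 4181+987+377+89+55+8+1 = … (31 more), for 34 in all.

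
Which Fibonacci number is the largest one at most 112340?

75025 ≤ 112340 < 121393, so the largest Fibonacci number not exceeding 112340 is 75025.

75025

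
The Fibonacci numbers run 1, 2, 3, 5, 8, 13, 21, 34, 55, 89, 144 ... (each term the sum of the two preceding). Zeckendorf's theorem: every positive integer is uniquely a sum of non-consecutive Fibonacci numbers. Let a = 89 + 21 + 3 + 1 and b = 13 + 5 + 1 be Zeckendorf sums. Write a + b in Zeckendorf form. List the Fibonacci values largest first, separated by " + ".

89 + 34 + 8 + 2

The two numbers are 114 and 19, so their sum is 133.
Greedy algorithm:
133 − 89 = 44
44 − 34 = 10
10 − 8 = 2
2 − 2 = 0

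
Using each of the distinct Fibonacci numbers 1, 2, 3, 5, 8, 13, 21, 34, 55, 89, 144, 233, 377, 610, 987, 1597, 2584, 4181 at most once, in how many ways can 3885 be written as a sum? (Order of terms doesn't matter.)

36

Starting from the Zeckendorf form and repeatedly splitting a term F_k into F_{k−1} + F_{k−2} (when neither is already used) reaches every representation.
3885 = 2584+987+233+55+21+5 = 2584+987+233+55+21+3+2 = 2584+987+233+55+13+8+5 = 2584+987+144+89+55+21+5 = 2584+610+377+233+55+21+5 = … (31 more), for 36 in all.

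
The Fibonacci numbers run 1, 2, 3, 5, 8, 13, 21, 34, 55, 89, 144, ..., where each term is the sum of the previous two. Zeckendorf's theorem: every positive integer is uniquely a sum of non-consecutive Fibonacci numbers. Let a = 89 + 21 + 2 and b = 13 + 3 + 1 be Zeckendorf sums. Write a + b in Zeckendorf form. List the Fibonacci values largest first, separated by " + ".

89 + 34 + 5 + 1

The two numbers are 112 and 17, so their sum is 129.
Greedy algorithm:
take 89 (≤ 129); 129 − 89 = 40
take 34 (≤ 40); 40 − 34 = 6
take 5 (≤ 6); 6 − 5 = 1
take 1 (≤ 1); 1 − 1 = 0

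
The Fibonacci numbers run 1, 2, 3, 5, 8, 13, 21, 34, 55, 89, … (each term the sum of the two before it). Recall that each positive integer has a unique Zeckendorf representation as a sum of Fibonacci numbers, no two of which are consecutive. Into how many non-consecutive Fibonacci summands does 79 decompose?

Greedily peel off the largest Fibonacci term at each step:
55 ≤ 79 < 89, so take 55; remainder 24
21 ≤ 24 < 34, so take 21; remainder 3
3 ≤ 3 < 5, so take 3; remainder 0
79 = 55 + 21 + 3, which has 3 terms.

3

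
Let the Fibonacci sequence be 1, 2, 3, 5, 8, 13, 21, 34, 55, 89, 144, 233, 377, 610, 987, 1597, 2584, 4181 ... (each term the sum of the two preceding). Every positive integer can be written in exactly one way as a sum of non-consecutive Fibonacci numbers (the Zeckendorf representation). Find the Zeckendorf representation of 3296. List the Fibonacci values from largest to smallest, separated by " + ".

Greedily peel off the largest Fibonacci term at each step:
largest Fibonacci ≤ 3296 is 2584; 3296 − 2584 = 712
largest Fibonacci ≤ 712 is 610; 712 − 610 = 102
largest Fibonacci ≤ 102 is 89; 102 − 89 = 13
largest Fibonacci ≤ 13 is 13; 13 − 13 = 0
So 3296 = 2584 + 610 + 89 + 13, with no two terms consecutive in the sequence.

2584 + 610 + 89 + 13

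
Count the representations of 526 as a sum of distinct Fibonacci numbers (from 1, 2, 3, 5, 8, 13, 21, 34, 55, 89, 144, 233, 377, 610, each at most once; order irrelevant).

14

Starting from the Zeckendorf form and repeatedly splitting a term F_k into F_{k−1} + F_{k−2} (when neither is already used) reaches every representation.
526 = 377+144+5 = 377+144+3+2 = 377+89+55+5 = … (11 more), for 14 in all.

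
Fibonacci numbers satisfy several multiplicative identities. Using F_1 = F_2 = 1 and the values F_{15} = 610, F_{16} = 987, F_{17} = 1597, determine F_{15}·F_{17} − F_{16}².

1

610·1597 − 987² = 974170 − 974169 = 1. (Cassini's identity: F_{k−1}F_{k+1} − F_k² = (−1)^k.)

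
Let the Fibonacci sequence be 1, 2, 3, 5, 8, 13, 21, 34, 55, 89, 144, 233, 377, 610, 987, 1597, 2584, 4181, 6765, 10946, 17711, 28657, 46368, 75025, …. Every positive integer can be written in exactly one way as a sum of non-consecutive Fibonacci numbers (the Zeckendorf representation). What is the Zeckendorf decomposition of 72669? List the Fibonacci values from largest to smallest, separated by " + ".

Greedy algorithm:
46368 ≤ 72669 < 75025, so take 46368; remainder 26301
17711 ≤ 26301 < 28657, so take 17711; remainder 8590
6765 ≤ 8590 < 10946, so take 6765; remainder 1825
1597 ≤ 1825 < 2584, so take 1597; remainder 228
144 ≤ 228 < 233, so take 144; remainder 84
55 ≤ 84 < 89, so take 55; remainder 29
21 ≤ 29 < 34, so take 21; remainder 8
8 ≤ 8 < 13, so take 8; remainder 0
So 72669 = 46368 + 17711 + 6765 + 1597 + 144 + 55 + 21 + 8, with no two terms consecutive in the sequence.

46368 + 17711 + 6765 + 1597 + 144 + 55 + 21 + 8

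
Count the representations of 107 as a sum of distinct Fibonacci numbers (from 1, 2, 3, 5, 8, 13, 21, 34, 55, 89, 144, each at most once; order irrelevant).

Starting from the Zeckendorf form and repeatedly splitting a term F_k into F_{k−1} + F_{k−2} (when neither is already used) reaches every representation.
107 = 89+13+5 = 89+13+3+2 = 55+34+13+5 = 89+8+5+3+2 = … (3 more), for 7 in all.

7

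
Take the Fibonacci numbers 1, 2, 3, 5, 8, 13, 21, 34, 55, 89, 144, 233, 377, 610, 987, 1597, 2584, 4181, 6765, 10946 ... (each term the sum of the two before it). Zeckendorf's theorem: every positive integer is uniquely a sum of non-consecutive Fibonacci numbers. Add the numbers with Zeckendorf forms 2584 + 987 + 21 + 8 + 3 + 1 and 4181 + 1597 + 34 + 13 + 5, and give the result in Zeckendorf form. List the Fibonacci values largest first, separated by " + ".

The two numbers are 3604 and 5830, so their sum is 9434.
Greedily peel off the largest Fibonacci term at each step:
largest Fibonacci ≤ 9434 is 6765; 9434 − 6765 = 2669
largest Fibonacci ≤ 2669 is 2584; 2669 − 2584 = 85
largest Fibonacci ≤ 85 is 55; 85 − 55 = 30
largest Fibonacci ≤ 30 is 21; 30 − 21 = 9
largest Fibonacci ≤ 9 is 8; 9 − 8 = 1
largest Fibonacci ≤ 1 is 1; 1 − 1 = 0

6765 + 2584 + 55 + 21 + 8 + 1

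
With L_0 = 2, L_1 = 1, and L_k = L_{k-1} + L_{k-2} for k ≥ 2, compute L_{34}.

Iterating the recurrence up to L_{29} = 1149851 and L_{28} = 710647:
L_{30} = L_{29} + L_{28} = 1149851 + 710647 = 1860498
L_{31} = L_{30} + L_{29} = 1860498 + 1149851 = 3010349
L_{32} = L_{31} + L_{30} = 3010349 + 1860498 = 4870847
L_{33} = L_{32} + L_{31} = 4870847 + 3010349 = 7881196
L_{34} = L_{33} + L_{32} = 7881196 + 4870847 = 12752043

12752043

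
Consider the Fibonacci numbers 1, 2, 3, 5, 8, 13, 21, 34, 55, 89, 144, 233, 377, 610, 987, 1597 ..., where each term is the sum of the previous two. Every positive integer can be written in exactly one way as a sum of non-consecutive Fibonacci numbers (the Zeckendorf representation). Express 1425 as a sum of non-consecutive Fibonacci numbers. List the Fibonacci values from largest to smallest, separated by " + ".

987 + 377 + 55 + 5 + 1

Greedy algorithm:
subtract 987 from 1425: 438 remains
subtract 377 from 438: 61 remains
subtract 55 from 61: 6 remains
subtract 5 from 6: 1 remains
subtract 1 from 1: 0 remains
So 1425 = 987 + 377 + 55 + 5 + 1, with no two terms consecutive in the sequence.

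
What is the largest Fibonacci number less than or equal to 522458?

514229 ≤ 522458 < 832040, so the largest Fibonacci number not exceeding 522458 is 514229.

514229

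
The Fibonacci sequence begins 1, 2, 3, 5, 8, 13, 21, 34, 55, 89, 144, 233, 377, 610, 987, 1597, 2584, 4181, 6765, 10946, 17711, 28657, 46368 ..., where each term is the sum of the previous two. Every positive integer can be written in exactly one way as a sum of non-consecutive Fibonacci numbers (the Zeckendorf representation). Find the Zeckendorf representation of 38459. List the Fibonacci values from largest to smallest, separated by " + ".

28657 + 6765 + 2584 + 377 + 55 + 21

28657 ≤ 38459 < 46368, so take 28657; remainder 9802
6765 ≤ 9802 < 10946, so take 6765; remainder 3037
2584 ≤ 3037 < 4181, so take 2584; remainder 453
377 ≤ 453 < 610, so take 377; remainder 76
55 ≤ 76 < 89, so take 55; remainder 21
21 ≤ 21 < 34, so take 21; remainder 0
So 38459 = 28657 + 6765 + 2584 + 377 + 55 + 21, with no two terms consecutive in the sequence.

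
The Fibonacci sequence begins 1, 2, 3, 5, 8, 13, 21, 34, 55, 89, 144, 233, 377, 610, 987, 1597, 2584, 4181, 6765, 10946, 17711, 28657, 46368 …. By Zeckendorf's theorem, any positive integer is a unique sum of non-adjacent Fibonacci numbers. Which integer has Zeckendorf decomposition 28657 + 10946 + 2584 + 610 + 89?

28657 + 10946 + 2584 + 610 + 89 = 42886.

42886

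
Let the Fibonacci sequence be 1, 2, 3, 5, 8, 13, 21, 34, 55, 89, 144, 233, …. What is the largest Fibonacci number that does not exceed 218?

144

144 ≤ 218 < 233, so the largest Fibonacci number not exceeding 218 is 144.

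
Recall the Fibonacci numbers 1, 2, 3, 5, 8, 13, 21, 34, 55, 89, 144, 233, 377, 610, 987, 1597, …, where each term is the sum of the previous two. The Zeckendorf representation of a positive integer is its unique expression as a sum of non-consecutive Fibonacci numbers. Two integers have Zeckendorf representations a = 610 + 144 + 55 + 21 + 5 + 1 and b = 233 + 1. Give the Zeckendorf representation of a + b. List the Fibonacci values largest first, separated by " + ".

The two numbers are 836 and 234, so their sum is 1070.
Repeatedly subtract the largest Fibonacci number that fits:
largest Fibonacci ≤ 1070 is 987; 1070 − 987 = 83
largest Fibonacci ≤ 83 is 55; 83 − 55 = 28
largest Fibonacci ≤ 28 is 21; 28 − 21 = 7
largest Fibonacci ≤ 7 is 5; 7 − 5 = 2
largest Fibonacci ≤ 2 is 2; 2 − 2 = 0

987 + 55 + 21 + 5 + 2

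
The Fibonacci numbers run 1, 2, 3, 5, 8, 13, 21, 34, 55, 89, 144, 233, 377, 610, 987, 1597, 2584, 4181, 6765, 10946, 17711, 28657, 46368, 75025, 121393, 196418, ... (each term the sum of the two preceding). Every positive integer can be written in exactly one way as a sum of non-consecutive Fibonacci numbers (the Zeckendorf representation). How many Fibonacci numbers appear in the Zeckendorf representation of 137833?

largest Fibonacci ≤ 137833 is 121393; 137833 − 121393 = 16440
largest Fibonacci ≤ 16440 is 10946; 16440 − 10946 = 5494
largest Fibonacci ≤ 5494 is 4181; 5494 − 4181 = 1313
largest Fibonacci ≤ 1313 is 987; 1313 − 987 = 326
largest Fibonacci ≤ 326 is 233; 326 − 233 = 93
largest Fibonacci ≤ 93 is 89; 93 − 89 = 4
largest Fibonacci ≤ 4 is 3; 4 − 3 = 1
largest Fibonacci ≤ 1 is 1; 1 − 1 = 0
137833 = 121393 + 10946 + 4181 + 987 + 233 + 89 + 3 + 1, which has 8 terms.

8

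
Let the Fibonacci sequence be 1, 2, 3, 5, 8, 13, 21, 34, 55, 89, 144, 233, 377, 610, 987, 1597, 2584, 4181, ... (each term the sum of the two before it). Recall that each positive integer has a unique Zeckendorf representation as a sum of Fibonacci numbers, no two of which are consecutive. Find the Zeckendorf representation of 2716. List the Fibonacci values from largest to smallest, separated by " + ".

2584 + 89 + 34 + 8 + 1

take 2584 (≤ 2716); 2716 − 2584 = 132
take 89 (≤ 132); 132 − 89 = 43
take 34 (≤ 43); 43 − 34 = 9
take 8 (≤ 9); 9 − 8 = 1
take 1 (≤ 1); 1 − 1 = 0
So 2716 = 2584 + 89 + 34 + 8 + 1, with no two terms consecutive in the sequence.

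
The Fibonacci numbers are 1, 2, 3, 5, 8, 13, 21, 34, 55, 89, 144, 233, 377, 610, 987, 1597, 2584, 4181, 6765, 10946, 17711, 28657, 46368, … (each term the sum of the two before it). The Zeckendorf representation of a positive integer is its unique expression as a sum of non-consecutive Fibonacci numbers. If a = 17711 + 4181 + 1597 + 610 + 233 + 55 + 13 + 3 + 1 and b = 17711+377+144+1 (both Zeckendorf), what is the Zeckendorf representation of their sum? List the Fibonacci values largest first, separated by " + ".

The two numbers are 24404 and 18233, so their sum is 42637.
Greedily peel off the largest Fibonacci term at each step:
42637: greatest Fibonacci not exceeding it is 28657, leaving 13980
13980: greatest Fibonacci not exceeding it is 10946, leaving 3034
3034: greatest Fibonacci not exceeding it is 2584, leaving 450
450: greatest Fibonacci not exceeding it is 377, leaving 73
73: greatest Fibonacci not exceeding it is 55, leaving 18
18: greatest Fibonacci not exceeding it is 13, leaving 5
5: greatest Fibonacci not exceeding it is 5, leaving 0

28657 + 10946 + 2584 + 377 + 55 + 13 + 5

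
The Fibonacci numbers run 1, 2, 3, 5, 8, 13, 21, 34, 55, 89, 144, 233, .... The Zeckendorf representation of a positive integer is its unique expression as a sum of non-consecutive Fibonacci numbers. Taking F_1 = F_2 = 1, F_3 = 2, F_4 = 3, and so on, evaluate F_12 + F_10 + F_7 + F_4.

F_12 + F_10 + F_7 + F_4 = 144 + 55 + 13 + 3 = 215.

215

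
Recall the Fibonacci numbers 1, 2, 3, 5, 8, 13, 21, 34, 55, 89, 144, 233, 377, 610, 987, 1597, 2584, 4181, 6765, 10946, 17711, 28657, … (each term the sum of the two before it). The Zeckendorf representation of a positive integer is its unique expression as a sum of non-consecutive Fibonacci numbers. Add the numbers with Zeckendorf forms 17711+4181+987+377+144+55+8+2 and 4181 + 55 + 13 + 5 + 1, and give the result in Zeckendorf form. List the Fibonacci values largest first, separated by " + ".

The two numbers are 23465 and 4255, so their sum is 27720.
largest Fibonacci ≤ 27720 is 17711; 27720 − 17711 = 10009
largest Fibonacci ≤ 10009 is 6765; 10009 − 6765 = 3244
largest Fibonacci ≤ 3244 is 2584; 3244 − 2584 = 660
largest Fibonacci ≤ 660 is 610; 660 − 610 = 50
largest Fibonacci ≤ 50 is 34; 50 − 34 = 16
largest Fibonacci ≤ 16 is 13; 16 − 13 = 3
largest Fibonacci ≤ 3 is 3; 3 − 3 = 0

17711 + 6765 + 2584 + 610 + 34 + 13 + 3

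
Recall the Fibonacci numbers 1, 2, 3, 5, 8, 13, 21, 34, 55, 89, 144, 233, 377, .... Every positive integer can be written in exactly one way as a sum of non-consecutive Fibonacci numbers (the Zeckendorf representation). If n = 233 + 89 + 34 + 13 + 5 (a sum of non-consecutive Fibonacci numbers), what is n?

233 + 89 + 34 + 13 + 5 = 374.

374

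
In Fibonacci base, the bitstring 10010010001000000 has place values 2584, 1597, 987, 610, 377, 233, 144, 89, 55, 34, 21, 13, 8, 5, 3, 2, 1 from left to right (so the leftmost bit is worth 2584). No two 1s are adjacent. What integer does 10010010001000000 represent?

3359

Summing the place values of the 1 bits: 2584 + 610 + 144 + 21 = 3359.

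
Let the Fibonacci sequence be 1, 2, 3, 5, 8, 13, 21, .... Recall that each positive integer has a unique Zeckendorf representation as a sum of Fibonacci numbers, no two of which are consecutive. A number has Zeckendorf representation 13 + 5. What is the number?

18

13 + 5 = 18.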